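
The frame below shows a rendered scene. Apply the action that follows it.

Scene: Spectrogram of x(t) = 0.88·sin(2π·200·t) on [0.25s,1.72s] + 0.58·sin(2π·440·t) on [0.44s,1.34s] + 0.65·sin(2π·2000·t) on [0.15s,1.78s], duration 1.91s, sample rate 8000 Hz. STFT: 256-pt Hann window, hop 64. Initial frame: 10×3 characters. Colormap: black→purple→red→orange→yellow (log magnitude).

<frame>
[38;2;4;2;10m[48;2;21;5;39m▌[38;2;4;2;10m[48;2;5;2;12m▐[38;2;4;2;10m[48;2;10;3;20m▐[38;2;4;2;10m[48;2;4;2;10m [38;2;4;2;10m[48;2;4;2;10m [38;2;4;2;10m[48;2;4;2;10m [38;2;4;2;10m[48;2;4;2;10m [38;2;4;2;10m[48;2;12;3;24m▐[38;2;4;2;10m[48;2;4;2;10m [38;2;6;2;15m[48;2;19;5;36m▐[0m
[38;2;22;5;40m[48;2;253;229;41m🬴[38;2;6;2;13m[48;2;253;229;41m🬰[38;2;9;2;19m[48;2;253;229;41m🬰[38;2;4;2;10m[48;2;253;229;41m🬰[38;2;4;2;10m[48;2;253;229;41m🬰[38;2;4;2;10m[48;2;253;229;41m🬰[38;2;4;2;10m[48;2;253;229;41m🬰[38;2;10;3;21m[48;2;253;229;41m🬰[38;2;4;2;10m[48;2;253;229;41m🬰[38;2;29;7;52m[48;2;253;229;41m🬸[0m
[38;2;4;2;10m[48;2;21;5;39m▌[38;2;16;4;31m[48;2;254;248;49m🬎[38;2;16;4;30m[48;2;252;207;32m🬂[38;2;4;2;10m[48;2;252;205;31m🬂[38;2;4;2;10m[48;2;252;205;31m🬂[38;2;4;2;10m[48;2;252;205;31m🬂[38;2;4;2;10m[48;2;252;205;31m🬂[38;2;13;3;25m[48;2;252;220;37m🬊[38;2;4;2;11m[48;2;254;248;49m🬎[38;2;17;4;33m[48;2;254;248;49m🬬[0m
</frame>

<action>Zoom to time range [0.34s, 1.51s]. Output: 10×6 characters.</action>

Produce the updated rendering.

<frame>
[38;2;4;2;10m[48;2;9;3;18m▌[38;2;4;2;10m[48;2;4;2;10m [38;2;4;2;10m[48;2;4;2;10m [38;2;4;2;10m[48;2;4;2;10m [38;2;4;2;10m[48;2;4;2;10m [38;2;4;2;10m[48;2;4;2;10m [38;2;4;2;10m[48;2;4;2;10m [38;2;4;2;10m[48;2;4;2;10m [38;2;4;2;10m[48;2;13;3;25m▌[38;2;4;2;10m[48;2;4;2;10m [0m
[38;2;4;2;10m[48;2;9;3;19m▌[38;2;4;2;10m[48;2;4;2;10m [38;2;4;2;10m[48;2;4;2;10m [38;2;4;2;10m[48;2;4;2;10m [38;2;4;2;10m[48;2;4;2;10m [38;2;4;2;10m[48;2;4;2;10m [38;2;4;2;10m[48;2;4;2;10m [38;2;4;2;10m[48;2;4;2;10m [38;2;4;2;10m[48;2;13;4;26m▌[38;2;4;2;10m[48;2;4;2;10m [0m
[38;2;7;2;15m[48;2;253;228;41m🬎[38;2;4;2;10m[48;2;253;228;41m🬎[38;2;4;2;10m[48;2;253;228;41m🬎[38;2;4;2;10m[48;2;253;228;41m🬎[38;2;4;2;10m[48;2;253;228;41m🬎[38;2;4;2;10m[48;2;253;228;41m🬎[38;2;4;2;10m[48;2;253;228;41m🬎[38;2;4;2;10m[48;2;253;228;41m🬎[38;2;9;3;19m[48;2;253;228;41m🬎[38;2;4;2;10m[48;2;253;228;41m🬎[0m
[38;2;250;163;14m[48;2;9;3;19m🬂[38;2;250;163;14m[48;2;4;2;10m🬂[38;2;250;163;14m[48;2;4;2;10m🬂[38;2;250;163;14m[48;2;4;2;10m🬂[38;2;250;163;14m[48;2;4;2;10m🬂[38;2;250;163;14m[48;2;4;2;10m🬂[38;2;250;163;14m[48;2;4;2;10m🬂[38;2;250;163;14m[48;2;4;2;10m🬂[38;2;250;163;14m[48;2;12;3;24m🬂[38;2;250;163;14m[48;2;4;2;10m🬂[0m
[38;2;7;2;16m[48;2;33;7;58m🬕[38;2;4;2;10m[48;2;4;2;11m🬬[38;2;4;2;10m[48;2;4;2;11m🬬[38;2;4;2;10m[48;2;4;2;11m🬎[38;2;4;2;10m[48;2;4;2;11m🬝[38;2;4;2;10m[48;2;4;2;11m🬝[38;2;4;2;10m[48;2;4;2;11m🬝[38;2;4;2;10m[48;2;4;2;11m🬬[38;2;4;2;10m[48;2;36;8;64m▌[38;2;4;2;10m[48;2;4;2;10m [0m
[38;2;5;2;12m[48;2;243;188;44m🬀[38;2;250;163;14m[48;2;253;232;42m🬂[38;2;250;163;14m[48;2;253;232;42m🬂[38;2;250;163;14m[48;2;253;232;42m🬂[38;2;250;163;14m[48;2;253;232;42m🬂[38;2;250;163;14m[48;2;253;232;42m🬂[38;2;250;163;14m[48;2;253;232;42m🬂[38;2;250;163;14m[48;2;253;232;42m🬂[38;2;250;165;15m[48;2;253;232;42m🬂[38;2;5;2;12m[48;2;229;154;61m🬂[0m
</frame>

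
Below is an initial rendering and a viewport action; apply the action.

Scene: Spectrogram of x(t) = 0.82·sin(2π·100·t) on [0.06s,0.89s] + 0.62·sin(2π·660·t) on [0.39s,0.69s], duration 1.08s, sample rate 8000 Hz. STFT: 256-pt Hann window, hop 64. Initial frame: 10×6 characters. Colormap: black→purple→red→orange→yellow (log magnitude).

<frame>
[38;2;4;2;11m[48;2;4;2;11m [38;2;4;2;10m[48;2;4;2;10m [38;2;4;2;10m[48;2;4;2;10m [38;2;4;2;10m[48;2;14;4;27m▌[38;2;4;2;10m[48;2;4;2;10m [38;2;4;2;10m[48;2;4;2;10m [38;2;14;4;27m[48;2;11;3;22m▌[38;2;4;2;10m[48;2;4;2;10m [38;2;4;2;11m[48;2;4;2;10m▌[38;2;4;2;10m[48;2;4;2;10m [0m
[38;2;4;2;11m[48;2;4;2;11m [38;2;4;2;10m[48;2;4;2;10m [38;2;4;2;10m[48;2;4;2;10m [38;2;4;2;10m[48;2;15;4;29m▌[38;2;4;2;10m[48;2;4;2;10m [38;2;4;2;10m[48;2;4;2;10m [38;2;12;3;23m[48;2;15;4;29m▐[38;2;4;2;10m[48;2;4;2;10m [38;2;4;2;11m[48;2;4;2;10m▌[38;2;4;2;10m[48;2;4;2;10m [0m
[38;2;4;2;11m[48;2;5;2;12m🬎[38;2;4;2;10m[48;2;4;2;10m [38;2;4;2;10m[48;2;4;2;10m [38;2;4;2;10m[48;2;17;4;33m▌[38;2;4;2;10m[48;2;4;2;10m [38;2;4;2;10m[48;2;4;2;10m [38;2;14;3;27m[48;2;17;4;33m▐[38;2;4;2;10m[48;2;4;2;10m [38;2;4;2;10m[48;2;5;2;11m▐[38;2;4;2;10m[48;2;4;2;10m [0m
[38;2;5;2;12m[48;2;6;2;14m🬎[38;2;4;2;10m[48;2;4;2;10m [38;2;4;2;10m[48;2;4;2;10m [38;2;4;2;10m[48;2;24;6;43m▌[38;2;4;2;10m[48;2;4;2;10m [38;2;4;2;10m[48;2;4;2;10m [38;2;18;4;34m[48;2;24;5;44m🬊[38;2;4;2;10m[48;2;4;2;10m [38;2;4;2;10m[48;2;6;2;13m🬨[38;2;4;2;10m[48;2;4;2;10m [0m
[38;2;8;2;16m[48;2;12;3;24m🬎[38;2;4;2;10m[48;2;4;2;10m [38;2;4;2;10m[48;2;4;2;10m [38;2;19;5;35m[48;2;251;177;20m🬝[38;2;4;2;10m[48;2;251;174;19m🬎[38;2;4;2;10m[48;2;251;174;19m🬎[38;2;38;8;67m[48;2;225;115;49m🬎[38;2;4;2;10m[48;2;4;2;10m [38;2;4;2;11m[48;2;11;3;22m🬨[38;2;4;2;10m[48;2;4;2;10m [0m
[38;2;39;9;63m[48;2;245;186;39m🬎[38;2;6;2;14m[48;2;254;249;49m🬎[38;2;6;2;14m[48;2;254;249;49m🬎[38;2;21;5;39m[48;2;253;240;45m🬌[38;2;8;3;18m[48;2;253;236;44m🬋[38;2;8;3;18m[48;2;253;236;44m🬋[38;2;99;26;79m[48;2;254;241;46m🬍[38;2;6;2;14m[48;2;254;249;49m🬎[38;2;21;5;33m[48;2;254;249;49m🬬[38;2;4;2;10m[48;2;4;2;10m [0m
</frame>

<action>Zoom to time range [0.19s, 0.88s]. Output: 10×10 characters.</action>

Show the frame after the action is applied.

<frame>
[38;2;4;2;10m[48;2;4;2;10m [38;2;4;2;10m[48;2;4;2;10m [38;2;4;2;10m[48;2;14;4;27m▌[38;2;9;3;19m[48;2;4;2;10m▌[38;2;4;2;10m[48;2;4;2;10m [38;2;4;2;10m[48;2;4;2;10m [38;2;4;2;10m[48;2;4;2;10m [38;2;13;3;25m[48;2;13;3;25m [38;2;4;2;10m[48;2;4;2;10m [38;2;4;2;10m[48;2;4;2;10m [0m
[38;2;4;2;10m[48;2;4;2;10m [38;2;4;2;10m[48;2;4;2;10m [38;2;4;2;10m[48;2;15;4;28m▌[38;2;9;3;19m[48;2;4;2;10m▌[38;2;4;2;10m[48;2;4;2;10m [38;2;4;2;10m[48;2;4;2;10m [38;2;4;2;10m[48;2;4;2;10m [38;2;13;3;25m[48;2;13;4;26m🬂[38;2;4;2;10m[48;2;4;2;10m [38;2;4;2;10m[48;2;4;2;10m [0m
[38;2;4;2;10m[48;2;4;2;10m [38;2;4;2;10m[48;2;4;2;10m [38;2;4;2;10m[48;2;15;4;29m▌[38;2;10;3;20m[48;2;4;2;10m▌[38;2;4;2;10m[48;2;4;2;10m [38;2;4;2;10m[48;2;4;2;10m [38;2;4;2;10m[48;2;4;2;10m [38;2;14;4;26m[48;2;14;4;27m🬂[38;2;4;2;10m[48;2;4;2;10m [38;2;4;2;10m[48;2;4;2;10m [0m
[38;2;4;2;10m[48;2;4;2;10m [38;2;4;2;10m[48;2;4;2;10m [38;2;4;2;10m[48;2;16;4;31m▌[38;2;4;2;10m[48;2;10;3;21m▐[38;2;4;2;10m[48;2;4;2;10m [38;2;4;2;10m[48;2;4;2;10m [38;2;4;2;10m[48;2;4;2;10m [38;2;14;4;28m[48;2;15;4;29m🬎[38;2;4;2;10m[48;2;4;2;10m [38;2;4;2;10m[48;2;4;2;10m [0m
[38;2;4;2;10m[48;2;4;2;10m [38;2;4;2;10m[48;2;4;2;10m [38;2;4;2;10m[48;2;18;4;34m▌[38;2;4;2;10m[48;2;11;3;23m▐[38;2;4;2;10m[48;2;4;2;10m [38;2;4;2;10m[48;2;4;2;10m [38;2;4;2;10m[48;2;4;2;10m [38;2;16;4;30m[48;2;17;4;33m🬎[38;2;4;2;10m[48;2;4;2;10m [38;2;4;2;10m[48;2;4;2;10m [0m
[38;2;4;2;10m[48;2;4;2;10m [38;2;4;2;10m[48;2;4;2;10m [38;2;4;2;10m[48;2;21;5;40m▌[38;2;4;2;10m[48;2;13;3;26m▐[38;2;4;2;10m[48;2;4;2;10m [38;2;4;2;10m[48;2;4;2;10m [38;2;4;2;10m[48;2;4;2;10m [38;2;18;5;35m[48;2;21;5;38m🬎[38;2;4;2;10m[48;2;4;2;10m [38;2;4;2;10m[48;2;4;2;10m [0m
[38;2;4;2;10m[48;2;4;2;10m [38;2;4;2;10m[48;2;4;2;10m [38;2;4;2;10m[48;2;28;6;51m▌[38;2;4;2;10m[48;2;17;4;33m▐[38;2;4;2;10m[48;2;4;2;10m [38;2;4;2;10m[48;2;4;2;10m [38;2;4;2;10m[48;2;4;2;10m [38;2;24;6;44m[48;2;29;7;51m🬎[38;2;4;2;10m[48;2;4;2;10m [38;2;4;2;10m[48;2;4;2;10m [0m
[38;2;4;2;10m[48;2;4;2;10m [38;2;4;2;10m[48;2;4;2;10m [38;2;12;3;23m[48;2;73;17;85m🬕[38;2;9;3;18m[48;2;38;8;66m🬨[38;2;4;2;10m[48;2;6;2;13m🬎[38;2;4;2;10m[48;2;6;2;13m🬎[38;2;4;2;10m[48;2;6;2;13m🬎[38;2;38;9;67m[48;2;85;20;87m🬎[38;2;4;2;10m[48;2;4;2;10m [38;2;4;2;10m[48;2;4;2;10m [0m
[38;2;4;2;10m[48;2;4;2;11m🬎[38;2;4;2;10m[48;2;4;2;11m🬎[38;2;32;9;29m[48;2;247;149;13m🬲[38;2;252;200;29m[48;2;29;7;51m🬎[38;2;252;199;29m[48;2;7;2;15m🬎[38;2;252;199;29m[48;2;7;2;15m🬎[38;2;252;199;29m[48;2;6;2;14m🬎[38;2;236;147;38m[48;2;93;23;87m🬎[38;2;4;2;10m[48;2;4;2;11m🬎[38;2;4;2;10m[48;2;4;2;11m🬎[0m
[38;2;49;12;50m[48;2;254;249;49m🬎[38;2;49;12;50m[48;2;254;249;49m🬎[38;2;59;14;66m[48;2;254;249;49m🬎[38;2;57;14;59m[48;2;254;249;49m🬎[38;2;49;12;50m[48;2;254;249;49m🬎[38;2;49;12;50m[48;2;254;249;49m🬎[38;2;49;12;50m[48;2;254;249;49m🬎[38;2;74;18;78m[48;2;254;249;49m🬎[38;2;49;12;50m[48;2;254;249;49m🬎[38;2;49;12;50m[48;2;254;249;49m🬎[0m
</frame>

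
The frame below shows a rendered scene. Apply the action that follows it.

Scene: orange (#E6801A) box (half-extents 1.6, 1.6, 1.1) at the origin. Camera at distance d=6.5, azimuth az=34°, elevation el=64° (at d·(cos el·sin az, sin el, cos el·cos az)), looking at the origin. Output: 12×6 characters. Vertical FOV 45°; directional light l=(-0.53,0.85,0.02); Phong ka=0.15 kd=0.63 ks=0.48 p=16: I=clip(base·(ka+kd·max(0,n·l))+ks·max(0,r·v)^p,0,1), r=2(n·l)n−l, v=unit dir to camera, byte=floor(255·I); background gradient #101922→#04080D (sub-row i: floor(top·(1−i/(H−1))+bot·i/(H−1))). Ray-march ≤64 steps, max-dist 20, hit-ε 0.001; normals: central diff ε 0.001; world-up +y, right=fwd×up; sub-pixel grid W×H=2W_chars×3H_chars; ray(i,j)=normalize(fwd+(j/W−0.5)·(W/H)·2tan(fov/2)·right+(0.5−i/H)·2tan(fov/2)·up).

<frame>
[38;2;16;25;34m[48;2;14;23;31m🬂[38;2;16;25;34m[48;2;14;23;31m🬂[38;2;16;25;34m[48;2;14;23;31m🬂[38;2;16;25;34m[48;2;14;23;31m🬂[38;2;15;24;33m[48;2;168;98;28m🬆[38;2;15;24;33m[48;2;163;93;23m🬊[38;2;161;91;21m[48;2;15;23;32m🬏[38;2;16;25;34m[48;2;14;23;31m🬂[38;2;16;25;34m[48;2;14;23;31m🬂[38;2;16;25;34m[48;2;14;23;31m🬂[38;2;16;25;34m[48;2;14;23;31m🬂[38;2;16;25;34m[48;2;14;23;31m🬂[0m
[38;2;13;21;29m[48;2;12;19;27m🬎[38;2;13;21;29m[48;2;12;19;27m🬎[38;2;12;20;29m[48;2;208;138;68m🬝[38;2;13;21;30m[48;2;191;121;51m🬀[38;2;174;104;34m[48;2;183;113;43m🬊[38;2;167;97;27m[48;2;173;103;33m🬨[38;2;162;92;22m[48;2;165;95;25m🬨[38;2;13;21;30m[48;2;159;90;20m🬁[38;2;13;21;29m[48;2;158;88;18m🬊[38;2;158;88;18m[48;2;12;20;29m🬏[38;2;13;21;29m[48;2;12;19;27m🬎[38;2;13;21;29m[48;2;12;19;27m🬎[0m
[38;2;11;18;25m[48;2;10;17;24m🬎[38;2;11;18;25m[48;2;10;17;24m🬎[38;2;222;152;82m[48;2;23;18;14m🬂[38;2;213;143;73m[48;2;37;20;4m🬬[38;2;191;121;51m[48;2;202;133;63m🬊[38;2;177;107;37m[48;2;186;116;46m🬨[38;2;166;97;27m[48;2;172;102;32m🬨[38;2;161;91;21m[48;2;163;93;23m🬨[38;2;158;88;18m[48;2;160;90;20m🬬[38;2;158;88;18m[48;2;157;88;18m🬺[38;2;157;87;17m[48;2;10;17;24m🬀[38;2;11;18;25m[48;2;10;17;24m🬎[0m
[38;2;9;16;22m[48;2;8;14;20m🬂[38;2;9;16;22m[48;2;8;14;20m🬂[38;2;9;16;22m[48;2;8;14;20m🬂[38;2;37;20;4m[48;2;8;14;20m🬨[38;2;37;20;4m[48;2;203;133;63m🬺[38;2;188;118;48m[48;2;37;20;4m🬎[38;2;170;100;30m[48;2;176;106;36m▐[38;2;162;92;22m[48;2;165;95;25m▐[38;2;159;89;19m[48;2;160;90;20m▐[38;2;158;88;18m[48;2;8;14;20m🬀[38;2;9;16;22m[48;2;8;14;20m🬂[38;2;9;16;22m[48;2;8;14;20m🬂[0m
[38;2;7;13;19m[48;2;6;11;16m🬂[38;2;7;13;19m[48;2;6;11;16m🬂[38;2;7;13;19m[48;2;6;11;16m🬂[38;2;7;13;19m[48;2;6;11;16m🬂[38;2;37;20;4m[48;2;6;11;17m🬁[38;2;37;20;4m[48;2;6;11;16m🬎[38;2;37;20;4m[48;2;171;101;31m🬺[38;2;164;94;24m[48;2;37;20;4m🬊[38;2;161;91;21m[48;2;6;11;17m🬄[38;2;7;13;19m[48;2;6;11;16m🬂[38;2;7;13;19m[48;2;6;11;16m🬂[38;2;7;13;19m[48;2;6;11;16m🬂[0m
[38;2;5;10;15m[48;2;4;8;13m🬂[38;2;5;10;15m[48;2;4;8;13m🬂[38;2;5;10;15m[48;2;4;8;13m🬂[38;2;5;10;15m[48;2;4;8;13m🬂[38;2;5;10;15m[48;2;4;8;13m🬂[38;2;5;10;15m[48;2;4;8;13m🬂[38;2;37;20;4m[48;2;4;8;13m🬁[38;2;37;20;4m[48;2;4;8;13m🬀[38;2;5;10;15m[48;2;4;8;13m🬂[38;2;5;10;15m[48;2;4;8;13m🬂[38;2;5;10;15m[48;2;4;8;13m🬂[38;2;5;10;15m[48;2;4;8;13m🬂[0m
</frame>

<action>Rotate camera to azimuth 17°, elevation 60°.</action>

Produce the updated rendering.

<frame>
[38;2;16;25;34m[48;2;14;23;31m🬂[38;2;16;25;34m[48;2;14;23;31m🬂[38;2;16;25;34m[48;2;14;23;31m🬂[38;2;16;25;34m[48;2;14;23;31m🬂[38;2;15;24;33m[48;2;158;88;18m🬎[38;2;15;24;33m[48;2;158;88;18m🬎[38;2;16;25;34m[48;2;14;23;31m🬂[38;2;16;25;34m[48;2;14;23;31m🬂[38;2;16;25;34m[48;2;14;23;31m🬂[38;2;16;25;34m[48;2;14;23;31m🬂[38;2;16;25;34m[48;2;14;23;31m🬂[38;2;16;25;34m[48;2;14;23;31m🬂[0m
[38;2;13;21;29m[48;2;12;19;27m🬎[38;2;13;21;29m[48;2;12;19;27m🬎[38;2;13;21;29m[48;2;12;19;27m🬎[38;2;13;21;30m[48;2;162;92;22m🬀[38;2;159;89;19m[48;2;161;91;21m🬎[38;2;158;88;18m[48;2;159;89;19m🬊[38;2;157;88;18m[48;2;157;87;18m🬺[38;2;157;87;17m[48;2;157;88;18m🬬[38;2;13;21;30m[48;2;157;87;17m🬂[38;2;13;21;30m[48;2;157;87;17m🬂[38;2;13;21;29m[48;2;12;19;27m🬎[38;2;13;21;29m[48;2;12;19;27m🬎[0m
[38;2;11;18;25m[48;2;10;17;24m🬎[38;2;11;18;25m[48;2;10;17;24m🬎[38;2;19;19;18m[48;2;177;107;37m▌[38;2;168;98;28m[48;2;175;105;35m🬊[38;2;163;93;23m[48;2;168;98;28m🬊[38;2;159;90;20m[48;2;162;92;22m🬊[38;2;158;88;18m[48;2;160;90;20m🬬[38;2;158;88;18m[48;2;157;87;18m🬺[38;2;157;87;17m[48;2;157;88;18m🬬[38;2;157;87;17m[48;2;10;17;24m🬕[38;2;11;18;25m[48;2;10;17;24m🬎[38;2;11;18;25m[48;2;10;17;24m🬎[0m
[38;2;9;16;22m[48;2;8;14;20m🬂[38;2;9;16;22m[48;2;8;14;20m🬂[38;2;37;20;4m[48;2;8;14;20m🬁[38;2;37;20;4m[48;2;37;20;4m [38;2;37;20;4m[48;2;170;100;30m🬺[38;2;164;94;24m[48;2;37;20;4m🬂[38;2;160;90;20m[48;2;37;20;4m🬊[38;2;158;88;18m[48;2;37;20;4m🬎[38;2;157;88;18m[48;2;157;87;18m🬺[38;2;157;87;17m[48;2;8;15;21m▌[38;2;9;16;22m[48;2;8;14;20m🬂[38;2;9;16;22m[48;2;8;14;20m🬂[0m
[38;2;7;13;19m[48;2;6;11;16m🬂[38;2;7;13;19m[48;2;6;11;16m🬂[38;2;7;13;19m[48;2;6;11;16m🬂[38;2;37;20;4m[48;2;6;11;17m🬁[38;2;37;20;4m[48;2;6;11;16m🬎[38;2;37;20;4m[48;2;6;11;16m🬬[38;2;37;20;4m[48;2;37;20;4m [38;2;37;20;4m[48;2;37;20;4m [38;2;37;20;4m[48;2;6;11;16m🬝[38;2;7;13;19m[48;2;6;11;16m🬂[38;2;7;13;19m[48;2;6;11;16m🬂[38;2;7;13;19m[48;2;6;11;16m🬂[0m
[38;2;5;10;15m[48;2;4;8;13m🬂[38;2;5;10;15m[48;2;4;8;13m🬂[38;2;5;10;15m[48;2;4;8;13m🬂[38;2;5;10;15m[48;2;4;8;13m🬂[38;2;5;10;15m[48;2;4;8;13m🬂[38;2;5;10;15m[48;2;4;8;13m🬂[38;2;5;10;15m[48;2;4;8;13m🬂[38;2;37;20;4m[48;2;4;8;13m🬁[38;2;5;10;15m[48;2;4;8;13m🬂[38;2;5;10;15m[48;2;4;8;13m🬂[38;2;5;10;15m[48;2;4;8;13m🬂[38;2;5;10;15m[48;2;4;8;13m🬂[0m
</frame>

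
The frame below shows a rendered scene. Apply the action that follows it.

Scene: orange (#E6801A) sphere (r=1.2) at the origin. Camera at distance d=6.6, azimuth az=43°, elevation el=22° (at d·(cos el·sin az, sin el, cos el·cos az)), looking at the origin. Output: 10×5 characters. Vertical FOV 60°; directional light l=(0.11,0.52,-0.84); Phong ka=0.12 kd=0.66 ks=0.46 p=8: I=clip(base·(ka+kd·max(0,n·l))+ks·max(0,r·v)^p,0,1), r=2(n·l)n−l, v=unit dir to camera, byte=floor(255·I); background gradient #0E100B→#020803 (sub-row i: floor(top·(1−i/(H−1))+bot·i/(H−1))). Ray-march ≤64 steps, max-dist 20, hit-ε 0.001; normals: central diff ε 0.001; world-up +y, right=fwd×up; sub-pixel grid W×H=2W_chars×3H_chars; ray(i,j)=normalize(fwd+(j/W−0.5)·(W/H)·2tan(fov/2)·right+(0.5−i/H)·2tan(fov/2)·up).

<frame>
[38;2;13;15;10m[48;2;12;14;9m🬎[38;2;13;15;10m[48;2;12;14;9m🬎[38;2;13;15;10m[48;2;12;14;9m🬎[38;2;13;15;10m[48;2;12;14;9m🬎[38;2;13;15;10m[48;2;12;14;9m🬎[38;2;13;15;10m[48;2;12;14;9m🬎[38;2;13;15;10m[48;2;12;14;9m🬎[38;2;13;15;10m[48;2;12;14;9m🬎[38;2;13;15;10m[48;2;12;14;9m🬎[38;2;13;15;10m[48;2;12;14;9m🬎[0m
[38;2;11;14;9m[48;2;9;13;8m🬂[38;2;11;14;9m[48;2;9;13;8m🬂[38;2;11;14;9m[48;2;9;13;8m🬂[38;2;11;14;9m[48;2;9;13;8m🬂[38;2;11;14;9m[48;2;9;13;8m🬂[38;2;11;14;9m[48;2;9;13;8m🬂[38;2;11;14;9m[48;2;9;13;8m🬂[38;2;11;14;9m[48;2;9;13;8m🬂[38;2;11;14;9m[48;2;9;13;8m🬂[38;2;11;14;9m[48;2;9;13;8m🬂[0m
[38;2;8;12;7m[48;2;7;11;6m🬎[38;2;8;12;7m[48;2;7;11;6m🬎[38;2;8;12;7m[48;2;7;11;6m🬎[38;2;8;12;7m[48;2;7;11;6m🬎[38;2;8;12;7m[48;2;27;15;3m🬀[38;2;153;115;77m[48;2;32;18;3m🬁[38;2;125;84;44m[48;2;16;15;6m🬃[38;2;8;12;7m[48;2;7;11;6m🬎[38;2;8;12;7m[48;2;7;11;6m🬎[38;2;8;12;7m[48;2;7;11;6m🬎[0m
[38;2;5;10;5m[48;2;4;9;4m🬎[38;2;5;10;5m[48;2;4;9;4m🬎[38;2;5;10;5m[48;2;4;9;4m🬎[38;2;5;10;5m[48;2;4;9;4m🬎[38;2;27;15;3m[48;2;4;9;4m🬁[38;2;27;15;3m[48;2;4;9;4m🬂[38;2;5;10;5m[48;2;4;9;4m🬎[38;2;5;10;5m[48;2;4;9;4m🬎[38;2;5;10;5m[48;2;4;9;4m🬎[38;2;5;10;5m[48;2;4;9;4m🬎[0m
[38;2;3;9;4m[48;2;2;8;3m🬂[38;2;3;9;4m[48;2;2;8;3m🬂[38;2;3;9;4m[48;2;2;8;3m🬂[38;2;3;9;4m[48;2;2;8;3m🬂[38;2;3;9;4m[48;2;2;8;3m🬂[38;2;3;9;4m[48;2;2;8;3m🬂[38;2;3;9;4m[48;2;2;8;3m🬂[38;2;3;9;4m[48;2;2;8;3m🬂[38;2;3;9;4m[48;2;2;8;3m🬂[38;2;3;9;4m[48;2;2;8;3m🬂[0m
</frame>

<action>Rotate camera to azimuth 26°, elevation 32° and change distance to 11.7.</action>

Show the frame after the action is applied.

<frame>
[38;2;13;15;10m[48;2;12;14;9m🬎[38;2;13;15;10m[48;2;12;14;9m🬎[38;2;13;15;10m[48;2;12;14;9m🬎[38;2;13;15;10m[48;2;12;14;9m🬎[38;2;13;15;10m[48;2;12;14;9m🬎[38;2;13;15;10m[48;2;12;14;9m🬎[38;2;13;15;10m[48;2;12;14;9m🬎[38;2;13;15;10m[48;2;12;14;9m🬎[38;2;13;15;10m[48;2;12;14;9m🬎[38;2;13;15;10m[48;2;12;14;9m🬎[0m
[38;2;11;14;9m[48;2;9;13;8m🬂[38;2;11;14;9m[48;2;9;13;8m🬂[38;2;11;14;9m[48;2;9;13;8m🬂[38;2;11;14;9m[48;2;9;13;8m🬂[38;2;11;14;9m[48;2;9;13;8m🬂[38;2;11;14;9m[48;2;9;13;8m🬂[38;2;11;14;9m[48;2;9;13;8m🬂[38;2;11;14;9m[48;2;9;13;8m🬂[38;2;11;14;9m[48;2;9;13;8m🬂[38;2;11;14;9m[48;2;9;13;8m🬂[0m
[38;2;8;12;7m[48;2;7;11;6m🬎[38;2;8;12;7m[48;2;7;11;6m🬎[38;2;8;12;7m[48;2;7;11;6m🬎[38;2;8;12;7m[48;2;7;11;6m🬎[38;2;27;15;3m[48;2;7;11;6m🬦[38;2;19;13;4m[48;2;120;80;40m🬴[38;2;8;12;7m[48;2;7;11;6m🬎[38;2;8;12;7m[48;2;7;11;6m🬎[38;2;8;12;7m[48;2;7;11;6m🬎[38;2;8;12;7m[48;2;7;11;6m🬎[0m
[38;2;5;10;5m[48;2;4;9;4m🬎[38;2;5;10;5m[48;2;4;9;4m🬎[38;2;5;10;5m[48;2;4;9;4m🬎[38;2;5;10;5m[48;2;4;9;4m🬎[38;2;5;10;5m[48;2;4;9;4m🬎[38;2;5;10;5m[48;2;4;9;4m🬎[38;2;5;10;5m[48;2;4;9;4m🬎[38;2;5;10;5m[48;2;4;9;4m🬎[38;2;5;10;5m[48;2;4;9;4m🬎[38;2;5;10;5m[48;2;4;9;4m🬎[0m
[38;2;3;9;4m[48;2;2;8;3m🬂[38;2;3;9;4m[48;2;2;8;3m🬂[38;2;3;9;4m[48;2;2;8;3m🬂[38;2;3;9;4m[48;2;2;8;3m🬂[38;2;3;9;4m[48;2;2;8;3m🬂[38;2;3;9;4m[48;2;2;8;3m🬂[38;2;3;9;4m[48;2;2;8;3m🬂[38;2;3;9;4m[48;2;2;8;3m🬂[38;2;3;9;4m[48;2;2;8;3m🬂[38;2;3;9;4m[48;2;2;8;3m🬂[0m
</frame>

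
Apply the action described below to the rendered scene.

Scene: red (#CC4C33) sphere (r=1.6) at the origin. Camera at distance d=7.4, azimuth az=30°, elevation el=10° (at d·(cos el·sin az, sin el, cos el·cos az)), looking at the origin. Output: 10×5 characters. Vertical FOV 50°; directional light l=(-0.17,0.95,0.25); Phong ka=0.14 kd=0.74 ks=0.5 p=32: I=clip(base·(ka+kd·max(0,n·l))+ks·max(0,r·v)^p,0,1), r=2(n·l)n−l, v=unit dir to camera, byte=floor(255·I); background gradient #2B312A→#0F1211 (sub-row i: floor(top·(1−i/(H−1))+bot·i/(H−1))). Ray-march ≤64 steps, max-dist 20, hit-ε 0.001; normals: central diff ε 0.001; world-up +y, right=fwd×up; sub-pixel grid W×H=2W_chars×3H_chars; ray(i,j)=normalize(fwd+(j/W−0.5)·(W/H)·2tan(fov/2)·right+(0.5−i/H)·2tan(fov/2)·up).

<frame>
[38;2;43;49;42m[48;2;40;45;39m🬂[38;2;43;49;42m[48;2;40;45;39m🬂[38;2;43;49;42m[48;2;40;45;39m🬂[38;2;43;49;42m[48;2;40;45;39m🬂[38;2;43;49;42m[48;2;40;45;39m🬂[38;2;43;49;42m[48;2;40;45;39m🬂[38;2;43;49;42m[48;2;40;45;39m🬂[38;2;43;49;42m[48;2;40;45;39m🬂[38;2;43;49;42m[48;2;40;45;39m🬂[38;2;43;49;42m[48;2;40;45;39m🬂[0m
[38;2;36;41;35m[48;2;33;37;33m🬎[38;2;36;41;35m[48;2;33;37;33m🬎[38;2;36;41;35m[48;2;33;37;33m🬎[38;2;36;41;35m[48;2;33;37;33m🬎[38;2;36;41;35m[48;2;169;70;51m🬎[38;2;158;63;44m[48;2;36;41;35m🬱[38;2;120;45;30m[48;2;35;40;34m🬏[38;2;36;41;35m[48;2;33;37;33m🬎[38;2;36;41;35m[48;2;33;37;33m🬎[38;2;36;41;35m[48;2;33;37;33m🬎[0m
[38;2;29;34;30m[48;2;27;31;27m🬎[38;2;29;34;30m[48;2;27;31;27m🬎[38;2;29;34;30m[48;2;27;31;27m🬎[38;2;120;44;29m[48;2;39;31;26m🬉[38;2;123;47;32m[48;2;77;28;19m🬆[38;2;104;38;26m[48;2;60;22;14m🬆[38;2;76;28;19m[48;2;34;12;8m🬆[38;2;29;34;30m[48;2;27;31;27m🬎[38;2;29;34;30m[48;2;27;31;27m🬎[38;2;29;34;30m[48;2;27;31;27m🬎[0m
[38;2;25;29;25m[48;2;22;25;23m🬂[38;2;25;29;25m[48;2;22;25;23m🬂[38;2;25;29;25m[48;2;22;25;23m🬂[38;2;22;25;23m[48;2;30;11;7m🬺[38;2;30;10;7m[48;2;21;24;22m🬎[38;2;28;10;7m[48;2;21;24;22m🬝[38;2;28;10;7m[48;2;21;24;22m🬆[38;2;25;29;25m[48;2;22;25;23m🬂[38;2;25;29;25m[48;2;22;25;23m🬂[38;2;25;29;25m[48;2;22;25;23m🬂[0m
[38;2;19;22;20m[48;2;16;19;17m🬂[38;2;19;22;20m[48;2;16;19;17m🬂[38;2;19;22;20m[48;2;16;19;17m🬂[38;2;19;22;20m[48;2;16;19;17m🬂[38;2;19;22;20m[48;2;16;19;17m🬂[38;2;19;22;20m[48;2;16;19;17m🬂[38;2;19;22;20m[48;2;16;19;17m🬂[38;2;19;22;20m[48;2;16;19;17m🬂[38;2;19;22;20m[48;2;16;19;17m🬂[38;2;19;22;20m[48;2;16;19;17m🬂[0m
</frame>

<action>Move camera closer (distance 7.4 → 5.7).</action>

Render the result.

<frame>
[38;2;43;49;42m[48;2;40;45;39m🬂[38;2;43;49;42m[48;2;40;45;39m🬂[38;2;43;49;42m[48;2;40;45;39m🬂[38;2;43;49;42m[48;2;40;45;39m🬂[38;2;43;49;42m[48;2;40;45;39m🬂[38;2;43;49;42m[48;2;40;45;39m🬂[38;2;43;49;42m[48;2;40;45;39m🬂[38;2;43;49;42m[48;2;40;45;39m🬂[38;2;43;49;42m[48;2;40;45;39m🬂[38;2;43;49;42m[48;2;40;45;39m🬂[0m
[38;2;36;41;35m[48;2;33;37;33m🬎[38;2;36;41;35m[48;2;33;37;33m🬎[38;2;36;41;35m[48;2;33;37;33m🬎[38;2;154;57;38m[48;2;35;40;34m🬦[38;2;37;42;36m[48;2;170;75;56m🬀[38;2;162;62;43m[48;2;131;51;35m🬆[38;2;37;42;36m[48;2;114;42;28m🬂[38;2;36;41;35m[48;2;33;37;33m🬎[38;2;36;41;35m[48;2;33;37;33m🬎[38;2;36;41;35m[48;2;33;37;33m🬎[0m
[38;2;29;34;30m[48;2;27;31;27m🬎[38;2;29;34;30m[48;2;27;31;27m🬎[38;2;29;34;30m[48;2;27;31;27m🬎[38;2;115;42;28m[48;2;83;30;20m🬆[38;2;107;39;26m[48;2;76;28;18m🬆[38;2;95;35;23m[48;2;63;23;15m🬆[38;2;78;29;19m[48;2;45;16;11m🬆[38;2;53;19;13m[48;2;28;27;23m🬄[38;2;29;34;30m[48;2;27;31;27m🬎[38;2;29;34;30m[48;2;27;31;27m🬎[0m
[38;2;25;29;25m[48;2;22;25;23m🬂[38;2;25;29;25m[48;2;22;25;23m🬂[38;2;25;29;25m[48;2;22;25;23m🬂[38;2;49;18;12m[48;2;25;17;15m🬂[38;2;46;17;11m[48;2;28;10;7m🬂[38;2;38;14;9m[48;2;28;10;7m🬀[38;2;28;10;7m[48;2;28;10;7m [38;2;28;10;7m[48;2;22;25;23m🬀[38;2;25;29;25m[48;2;22;25;23m🬂[38;2;25;29;25m[48;2;22;25;23m🬂[0m
[38;2;19;22;20m[48;2;16;19;17m🬂[38;2;19;22;20m[48;2;16;19;17m🬂[38;2;19;22;20m[48;2;16;19;17m🬂[38;2;19;22;20m[48;2;16;19;17m🬂[38;2;16;19;18m[48;2;28;10;7m🬺[38;2;28;10;7m[48;2;16;19;17m🬂[38;2;19;22;20m[48;2;16;19;17m🬂[38;2;19;22;20m[48;2;16;19;17m🬂[38;2;19;22;20m[48;2;16;19;17m🬂[38;2;19;22;20m[48;2;16;19;17m🬂[0m
</frame>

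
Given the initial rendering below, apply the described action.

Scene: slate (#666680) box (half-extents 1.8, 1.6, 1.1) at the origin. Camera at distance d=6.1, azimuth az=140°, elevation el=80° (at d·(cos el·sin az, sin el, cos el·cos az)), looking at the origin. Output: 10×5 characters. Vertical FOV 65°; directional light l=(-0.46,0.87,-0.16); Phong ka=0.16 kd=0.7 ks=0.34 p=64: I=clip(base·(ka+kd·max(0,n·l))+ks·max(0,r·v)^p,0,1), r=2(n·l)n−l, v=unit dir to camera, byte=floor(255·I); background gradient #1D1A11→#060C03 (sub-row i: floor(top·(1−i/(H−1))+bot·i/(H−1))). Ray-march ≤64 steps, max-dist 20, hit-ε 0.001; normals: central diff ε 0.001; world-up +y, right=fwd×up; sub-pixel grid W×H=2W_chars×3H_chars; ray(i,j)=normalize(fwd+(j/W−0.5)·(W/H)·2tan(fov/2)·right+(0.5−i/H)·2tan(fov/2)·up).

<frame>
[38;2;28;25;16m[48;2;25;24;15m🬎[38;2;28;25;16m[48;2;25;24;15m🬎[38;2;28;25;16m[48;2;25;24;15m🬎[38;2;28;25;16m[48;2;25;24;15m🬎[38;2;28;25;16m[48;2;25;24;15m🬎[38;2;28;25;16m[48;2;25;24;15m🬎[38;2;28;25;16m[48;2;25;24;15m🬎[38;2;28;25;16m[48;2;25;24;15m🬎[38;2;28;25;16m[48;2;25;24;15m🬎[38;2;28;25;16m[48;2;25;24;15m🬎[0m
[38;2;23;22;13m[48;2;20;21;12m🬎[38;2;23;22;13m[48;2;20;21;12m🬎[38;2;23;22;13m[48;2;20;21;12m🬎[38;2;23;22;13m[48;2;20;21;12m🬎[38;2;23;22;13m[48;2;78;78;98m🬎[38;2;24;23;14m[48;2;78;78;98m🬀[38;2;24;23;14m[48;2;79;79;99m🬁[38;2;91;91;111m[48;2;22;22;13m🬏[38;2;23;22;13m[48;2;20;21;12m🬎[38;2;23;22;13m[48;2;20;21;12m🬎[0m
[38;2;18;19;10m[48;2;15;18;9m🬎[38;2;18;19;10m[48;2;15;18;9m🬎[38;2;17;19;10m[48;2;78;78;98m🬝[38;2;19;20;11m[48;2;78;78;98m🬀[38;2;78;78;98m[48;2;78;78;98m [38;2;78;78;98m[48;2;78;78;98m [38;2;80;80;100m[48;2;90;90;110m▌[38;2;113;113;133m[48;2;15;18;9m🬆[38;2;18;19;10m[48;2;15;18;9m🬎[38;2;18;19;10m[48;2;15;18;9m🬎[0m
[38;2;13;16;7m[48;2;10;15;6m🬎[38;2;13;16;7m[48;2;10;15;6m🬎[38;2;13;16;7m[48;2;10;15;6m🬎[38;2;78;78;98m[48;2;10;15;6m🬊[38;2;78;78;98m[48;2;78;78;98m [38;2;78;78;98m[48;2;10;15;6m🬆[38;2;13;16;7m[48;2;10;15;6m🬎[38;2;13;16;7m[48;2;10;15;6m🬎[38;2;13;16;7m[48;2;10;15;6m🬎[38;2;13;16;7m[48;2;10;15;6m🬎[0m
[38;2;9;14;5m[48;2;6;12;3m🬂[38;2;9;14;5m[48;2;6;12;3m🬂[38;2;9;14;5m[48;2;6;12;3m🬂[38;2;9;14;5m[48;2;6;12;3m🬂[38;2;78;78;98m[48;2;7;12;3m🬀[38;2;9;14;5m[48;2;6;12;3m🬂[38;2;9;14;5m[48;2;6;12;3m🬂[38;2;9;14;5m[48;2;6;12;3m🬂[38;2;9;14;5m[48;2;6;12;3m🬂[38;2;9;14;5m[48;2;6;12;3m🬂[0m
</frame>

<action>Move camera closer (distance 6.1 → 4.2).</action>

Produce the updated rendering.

<frame>
[38;2;28;25;16m[48;2;25;24;15m🬎[38;2;28;25;16m[48;2;25;24;15m🬎[38;2;28;25;16m[48;2;25;24;15m🬎[38;2;28;25;16m[48;2;25;24;15m🬎[38;2;27;25;16m[48;2;78;78;98m🬝[38;2;29;26;17m[48;2;78;78;98m🬀[38;2;78;78;98m[48;2;78;78;98m [38;2;78;78;98m[48;2;29;26;17m🬺[38;2;79;79;99m[48;2;27;25;16m🬏[38;2;28;25;16m[48;2;25;24;15m🬎[0m
[38;2;23;22;13m[48;2;20;21;12m🬎[38;2;23;22;13m[48;2;20;21;12m🬎[38;2;22;22;13m[48;2;78;78;98m🬝[38;2;24;23;14m[48;2;78;78;98m🬀[38;2;78;78;98m[48;2;78;78;98m [38;2;78;78;98m[48;2;78;78;98m [38;2;78;78;98m[48;2;83;83;103m🬝[38;2;81;81;101m[48;2;96;96;116m🬎[38;2;85;85;105m[48;2;106;106;126m🬎[38;2;23;22;13m[48;2;92;92;112m🬊[0m
[38;2;17;19;10m[48;2;78;78;98m🬝[38;2;19;20;11m[48;2;78;78;98m🬀[38;2;78;78;98m[48;2;78;78;98m [38;2;78;78;98m[48;2;78;78;98m [38;2;78;78;98m[48;2;78;78;98m [38;2;78;78;98m[48;2;78;78;98m [38;2;80;80;100m[48;2;90;90;110m▌[38;2;109;109;129m[48;2;131;131;151m▌[38;2;136;136;156m[48;2;15;18;9m🬆[38;2;18;19;10m[48;2;15;18;9m🬎[0m
[38;2;13;16;7m[48;2;10;15;6m🬎[38;2;78;78;98m[48;2;11;15;6m🬨[38;2;78;78;98m[48;2;78;78;98m [38;2;78;78;98m[48;2;78;78;98m [38;2;78;78;98m[48;2;78;78;98m [38;2;78;78;98m[48;2;78;78;98m [38;2;80;80;100m[48;2;10;15;6m🬝[38;2;97;97;117m[48;2;11;15;6m🬀[38;2;13;16;7m[48;2;10;15;6m🬎[38;2;13;16;7m[48;2;10;15;6m🬎[0m
[38;2;9;14;5m[48;2;6;12;3m🬂[38;2;9;14;5m[48;2;6;12;3m🬂[38;2;78;78;98m[48;2;6;12;3m🬨[38;2;78;78;98m[48;2;78;78;98m [38;2;78;78;98m[48;2;78;78;98m [38;2;78;78;98m[48;2;6;12;3m🬆[38;2;9;14;5m[48;2;6;12;3m🬂[38;2;9;14;5m[48;2;6;12;3m🬂[38;2;9;14;5m[48;2;6;12;3m🬂[38;2;9;14;5m[48;2;6;12;3m🬂[0m
</frame>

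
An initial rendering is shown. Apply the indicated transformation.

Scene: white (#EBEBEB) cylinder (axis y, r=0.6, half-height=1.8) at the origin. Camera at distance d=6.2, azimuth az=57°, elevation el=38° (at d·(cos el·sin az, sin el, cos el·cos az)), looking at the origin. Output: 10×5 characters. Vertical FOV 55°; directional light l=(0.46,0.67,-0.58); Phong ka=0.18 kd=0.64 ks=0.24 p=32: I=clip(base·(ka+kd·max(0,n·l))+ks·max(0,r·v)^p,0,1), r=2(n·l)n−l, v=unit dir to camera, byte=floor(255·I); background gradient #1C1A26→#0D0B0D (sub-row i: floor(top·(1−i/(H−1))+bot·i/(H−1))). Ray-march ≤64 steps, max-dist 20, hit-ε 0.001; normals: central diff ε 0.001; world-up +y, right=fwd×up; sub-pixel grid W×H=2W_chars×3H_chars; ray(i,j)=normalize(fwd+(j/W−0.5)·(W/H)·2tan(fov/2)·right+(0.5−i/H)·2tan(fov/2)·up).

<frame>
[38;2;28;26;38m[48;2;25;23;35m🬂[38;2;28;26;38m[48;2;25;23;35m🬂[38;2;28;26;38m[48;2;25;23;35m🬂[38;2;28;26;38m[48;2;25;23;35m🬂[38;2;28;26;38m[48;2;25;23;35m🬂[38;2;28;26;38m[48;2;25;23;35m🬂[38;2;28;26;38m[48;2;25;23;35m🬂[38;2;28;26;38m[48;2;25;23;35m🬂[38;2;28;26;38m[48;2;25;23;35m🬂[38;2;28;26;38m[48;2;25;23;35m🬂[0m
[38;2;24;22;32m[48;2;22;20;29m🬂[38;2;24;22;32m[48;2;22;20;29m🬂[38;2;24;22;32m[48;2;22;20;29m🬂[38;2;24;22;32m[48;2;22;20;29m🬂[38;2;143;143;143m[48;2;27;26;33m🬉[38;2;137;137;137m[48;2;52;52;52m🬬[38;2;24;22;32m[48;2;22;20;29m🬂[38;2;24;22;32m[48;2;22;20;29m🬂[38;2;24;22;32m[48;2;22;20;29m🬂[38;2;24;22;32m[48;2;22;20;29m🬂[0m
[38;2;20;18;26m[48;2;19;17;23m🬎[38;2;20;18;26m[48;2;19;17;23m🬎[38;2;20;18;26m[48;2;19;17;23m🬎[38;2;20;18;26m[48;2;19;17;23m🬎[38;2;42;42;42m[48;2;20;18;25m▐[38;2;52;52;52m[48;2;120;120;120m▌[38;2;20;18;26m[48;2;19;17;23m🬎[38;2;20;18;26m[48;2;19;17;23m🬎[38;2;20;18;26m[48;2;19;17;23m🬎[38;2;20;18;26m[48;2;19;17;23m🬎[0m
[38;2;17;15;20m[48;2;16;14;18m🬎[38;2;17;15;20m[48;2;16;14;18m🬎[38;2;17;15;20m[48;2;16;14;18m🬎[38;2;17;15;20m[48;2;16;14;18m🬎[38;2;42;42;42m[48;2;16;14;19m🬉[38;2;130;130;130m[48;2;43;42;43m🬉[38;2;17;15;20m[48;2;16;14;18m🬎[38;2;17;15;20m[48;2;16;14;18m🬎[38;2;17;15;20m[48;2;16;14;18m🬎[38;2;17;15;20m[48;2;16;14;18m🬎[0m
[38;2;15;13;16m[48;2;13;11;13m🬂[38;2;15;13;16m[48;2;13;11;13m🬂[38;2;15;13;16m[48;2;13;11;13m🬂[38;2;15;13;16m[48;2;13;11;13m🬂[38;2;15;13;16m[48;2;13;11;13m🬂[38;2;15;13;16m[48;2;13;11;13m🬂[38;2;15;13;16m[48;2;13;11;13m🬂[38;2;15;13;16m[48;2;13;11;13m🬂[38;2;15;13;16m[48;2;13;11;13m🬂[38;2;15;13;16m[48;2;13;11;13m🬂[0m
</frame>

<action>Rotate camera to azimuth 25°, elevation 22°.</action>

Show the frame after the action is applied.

<frame>
[38;2;28;26;38m[48;2;25;23;35m🬂[38;2;28;26;38m[48;2;25;23;35m🬂[38;2;28;26;38m[48;2;25;23;35m🬂[38;2;28;26;38m[48;2;25;23;35m🬂[38;2;28;26;38m[48;2;25;23;35m🬂[38;2;28;26;38m[48;2;25;23;35m🬂[38;2;28;26;38m[48;2;25;23;35m🬂[38;2;28;26;38m[48;2;25;23;35m🬂[38;2;28;26;38m[48;2;25;23;35m🬂[38;2;28;26;38m[48;2;25;23;35m🬂[0m
[38;2;24;22;32m[48;2;22;20;29m🬂[38;2;24;22;32m[48;2;22;20;29m🬂[38;2;24;22;32m[48;2;22;20;29m🬂[38;2;24;22;32m[48;2;22;20;29m🬂[38;2;42;42;42m[48;2;23;21;30m🬦[38;2;33;32;37m[48;2;62;62;62m🬕[38;2;24;22;32m[48;2;22;20;29m🬂[38;2;24;22;32m[48;2;22;20;29m🬂[38;2;24;22;32m[48;2;22;20;29m🬂[38;2;24;22;32m[48;2;22;20;29m🬂[0m
[38;2;20;18;26m[48;2;19;17;23m🬎[38;2;20;18;26m[48;2;19;17;23m🬎[38;2;20;18;26m[48;2;19;17;23m🬎[38;2;20;18;26m[48;2;19;17;23m🬎[38;2;42;42;42m[48;2;20;18;25m▐[38;2;42;42;42m[48;2;69;69;69m▌[38;2;20;18;26m[48;2;19;17;23m🬎[38;2;20;18;26m[48;2;19;17;23m🬎[38;2;20;18;26m[48;2;19;17;23m🬎[38;2;20;18;26m[48;2;19;17;23m🬎[0m
[38;2;17;15;20m[48;2;16;14;18m🬎[38;2;17;15;20m[48;2;16;14;18m🬎[38;2;17;15;20m[48;2;16;14;18m🬎[38;2;17;15;20m[48;2;16;14;18m🬎[38;2;42;42;42m[48;2;17;15;19m▐[38;2;42;42;42m[48;2;78;78;78m▌[38;2;17;15;20m[48;2;16;14;18m🬎[38;2;17;15;20m[48;2;16;14;18m🬎[38;2;17;15;20m[48;2;16;14;18m🬎[38;2;17;15;20m[48;2;16;14;18m🬎[0m
[38;2;15;13;16m[48;2;13;11;13m🬂[38;2;15;13;16m[48;2;13;11;13m🬂[38;2;15;13;16m[48;2;13;11;13m🬂[38;2;15;13;16m[48;2;13;11;13m🬂[38;2;15;13;16m[48;2;13;11;13m🬂[38;2;15;13;16m[48;2;13;11;13m🬂[38;2;15;13;16m[48;2;13;11;13m🬂[38;2;15;13;16m[48;2;13;11;13m🬂[38;2;15;13;16m[48;2;13;11;13m🬂[38;2;15;13;16m[48;2;13;11;13m🬂[0m
</frame>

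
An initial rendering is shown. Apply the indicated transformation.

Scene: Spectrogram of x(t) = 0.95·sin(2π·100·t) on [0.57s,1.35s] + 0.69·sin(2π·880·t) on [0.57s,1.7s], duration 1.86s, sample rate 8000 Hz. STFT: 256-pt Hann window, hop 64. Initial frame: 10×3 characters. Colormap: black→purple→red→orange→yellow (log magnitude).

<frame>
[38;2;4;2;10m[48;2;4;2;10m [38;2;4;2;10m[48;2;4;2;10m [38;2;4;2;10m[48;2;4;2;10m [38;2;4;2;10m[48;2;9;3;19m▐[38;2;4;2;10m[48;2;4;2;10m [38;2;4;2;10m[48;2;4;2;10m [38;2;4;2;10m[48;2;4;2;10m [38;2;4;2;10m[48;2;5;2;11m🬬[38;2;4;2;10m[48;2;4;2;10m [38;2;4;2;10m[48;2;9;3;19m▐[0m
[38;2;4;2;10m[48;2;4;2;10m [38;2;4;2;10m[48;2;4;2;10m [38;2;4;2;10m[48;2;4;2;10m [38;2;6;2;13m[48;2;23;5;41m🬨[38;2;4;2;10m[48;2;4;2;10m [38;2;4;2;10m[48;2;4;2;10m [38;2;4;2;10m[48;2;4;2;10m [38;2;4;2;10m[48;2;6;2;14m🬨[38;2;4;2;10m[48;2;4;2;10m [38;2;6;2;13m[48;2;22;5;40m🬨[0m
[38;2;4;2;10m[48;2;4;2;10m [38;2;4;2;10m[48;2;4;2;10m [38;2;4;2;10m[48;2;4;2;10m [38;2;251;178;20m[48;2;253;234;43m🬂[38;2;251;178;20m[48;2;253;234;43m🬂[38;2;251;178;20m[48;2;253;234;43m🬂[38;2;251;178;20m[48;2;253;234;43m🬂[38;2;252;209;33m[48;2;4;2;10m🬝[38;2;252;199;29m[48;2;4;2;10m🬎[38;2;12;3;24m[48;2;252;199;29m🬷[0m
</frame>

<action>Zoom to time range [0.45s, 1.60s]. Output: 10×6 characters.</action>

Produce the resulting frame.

<frame>
[38;2;4;2;10m[48;2;6;2;14m▌[38;2;4;2;10m[48;2;9;3;18m▐[38;2;4;2;10m[48;2;4;2;10m [38;2;4;2;10m[48;2;4;2;10m [38;2;4;2;10m[48;2;4;2;10m [38;2;4;2;10m[48;2;4;2;10m [38;2;4;2;10m[48;2;4;2;10m [38;2;4;2;10m[48;2;4;2;11m▌[38;2;4;2;11m[48;2;4;2;10m▌[38;2;4;2;10m[48;2;4;2;10m [0m
[38;2;4;2;10m[48;2;7;2;15m▌[38;2;4;2;10m[48;2;10;3;20m▐[38;2;4;2;10m[48;2;4;2;10m [38;2;4;2;10m[48;2;4;2;10m [38;2;4;2;10m[48;2;4;2;10m [38;2;4;2;10m[48;2;4;2;10m [38;2;4;2;10m[48;2;4;2;10m [38;2;4;2;10m[48;2;4;2;11m▌[38;2;4;2;11m[48;2;4;2;10m▌[38;2;4;2;10m[48;2;4;2;10m [0m
[38;2;4;2;10m[48;2;8;2;17m▌[38;2;4;2;10m[48;2;12;3;25m▐[38;2;4;2;10m[48;2;4;2;10m [38;2;4;2;10m[48;2;4;2;10m [38;2;4;2;10m[48;2;4;2;10m [38;2;4;2;10m[48;2;4;2;10m [38;2;4;2;10m[48;2;4;2;10m [38;2;4;2;10m[48;2;5;2;11m▌[38;2;4;2;10m[48;2;5;2;11m▐[38;2;4;2;10m[48;2;4;2;10m [0m
[38;2;5;2;13m[48;2;15;4;30m🬕[38;2;4;2;10m[48;2;22;5;41m▐[38;2;4;2;10m[48;2;4;2;10m [38;2;4;2;10m[48;2;4;2;10m [38;2;4;2;10m[48;2;4;2;10m [38;2;4;2;10m[48;2;4;2;10m [38;2;4;2;10m[48;2;4;2;10m [38;2;4;2;10m[48;2;6;2;13m🬕[38;2;4;2;10m[48;2;6;2;13m🬨[38;2;4;2;10m[48;2;4;2;10m [0m
[38;2;10;3;21m[48;2;135;34;84m🬕[38;2;25;6;47m[48;2;252;199;29m🬂[38;2;4;2;11m[48;2;252;199;29m🬂[38;2;4;2;11m[48;2;252;199;29m🬂[38;2;4;2;11m[48;2;252;199;29m🬂[38;2;4;2;11m[48;2;252;199;29m🬂[38;2;4;2;11m[48;2;252;199;29m🬂[38;2;5;2;13m[48;2;252;199;29m🬂[38;2;6;2;13m[48;2;252;199;29m🬂[38;2;4;2;11m[48;2;252;199;29m🬂[0m
[38;2;21;5;38m[48;2;176;45;81m🬝[38;2;53;13;50m[48;2;254;249;49m🬎[38;2;6;2;15m[48;2;254;249;49m🬎[38;2;6;2;15m[48;2;254;249;49m🬎[38;2;6;2;15m[48;2;254;249;49m🬎[38;2;6;2;15m[48;2;254;249;49m🬎[38;2;6;2;15m[48;2;254;249;49m🬎[38;2;25;6;39m[48;2;254;249;49m🬎[38;2;20;5;32m[48;2;239;130;24m🬬[38;2;4;2;11m[48;2;4;2;10m🬂[0m
</frame>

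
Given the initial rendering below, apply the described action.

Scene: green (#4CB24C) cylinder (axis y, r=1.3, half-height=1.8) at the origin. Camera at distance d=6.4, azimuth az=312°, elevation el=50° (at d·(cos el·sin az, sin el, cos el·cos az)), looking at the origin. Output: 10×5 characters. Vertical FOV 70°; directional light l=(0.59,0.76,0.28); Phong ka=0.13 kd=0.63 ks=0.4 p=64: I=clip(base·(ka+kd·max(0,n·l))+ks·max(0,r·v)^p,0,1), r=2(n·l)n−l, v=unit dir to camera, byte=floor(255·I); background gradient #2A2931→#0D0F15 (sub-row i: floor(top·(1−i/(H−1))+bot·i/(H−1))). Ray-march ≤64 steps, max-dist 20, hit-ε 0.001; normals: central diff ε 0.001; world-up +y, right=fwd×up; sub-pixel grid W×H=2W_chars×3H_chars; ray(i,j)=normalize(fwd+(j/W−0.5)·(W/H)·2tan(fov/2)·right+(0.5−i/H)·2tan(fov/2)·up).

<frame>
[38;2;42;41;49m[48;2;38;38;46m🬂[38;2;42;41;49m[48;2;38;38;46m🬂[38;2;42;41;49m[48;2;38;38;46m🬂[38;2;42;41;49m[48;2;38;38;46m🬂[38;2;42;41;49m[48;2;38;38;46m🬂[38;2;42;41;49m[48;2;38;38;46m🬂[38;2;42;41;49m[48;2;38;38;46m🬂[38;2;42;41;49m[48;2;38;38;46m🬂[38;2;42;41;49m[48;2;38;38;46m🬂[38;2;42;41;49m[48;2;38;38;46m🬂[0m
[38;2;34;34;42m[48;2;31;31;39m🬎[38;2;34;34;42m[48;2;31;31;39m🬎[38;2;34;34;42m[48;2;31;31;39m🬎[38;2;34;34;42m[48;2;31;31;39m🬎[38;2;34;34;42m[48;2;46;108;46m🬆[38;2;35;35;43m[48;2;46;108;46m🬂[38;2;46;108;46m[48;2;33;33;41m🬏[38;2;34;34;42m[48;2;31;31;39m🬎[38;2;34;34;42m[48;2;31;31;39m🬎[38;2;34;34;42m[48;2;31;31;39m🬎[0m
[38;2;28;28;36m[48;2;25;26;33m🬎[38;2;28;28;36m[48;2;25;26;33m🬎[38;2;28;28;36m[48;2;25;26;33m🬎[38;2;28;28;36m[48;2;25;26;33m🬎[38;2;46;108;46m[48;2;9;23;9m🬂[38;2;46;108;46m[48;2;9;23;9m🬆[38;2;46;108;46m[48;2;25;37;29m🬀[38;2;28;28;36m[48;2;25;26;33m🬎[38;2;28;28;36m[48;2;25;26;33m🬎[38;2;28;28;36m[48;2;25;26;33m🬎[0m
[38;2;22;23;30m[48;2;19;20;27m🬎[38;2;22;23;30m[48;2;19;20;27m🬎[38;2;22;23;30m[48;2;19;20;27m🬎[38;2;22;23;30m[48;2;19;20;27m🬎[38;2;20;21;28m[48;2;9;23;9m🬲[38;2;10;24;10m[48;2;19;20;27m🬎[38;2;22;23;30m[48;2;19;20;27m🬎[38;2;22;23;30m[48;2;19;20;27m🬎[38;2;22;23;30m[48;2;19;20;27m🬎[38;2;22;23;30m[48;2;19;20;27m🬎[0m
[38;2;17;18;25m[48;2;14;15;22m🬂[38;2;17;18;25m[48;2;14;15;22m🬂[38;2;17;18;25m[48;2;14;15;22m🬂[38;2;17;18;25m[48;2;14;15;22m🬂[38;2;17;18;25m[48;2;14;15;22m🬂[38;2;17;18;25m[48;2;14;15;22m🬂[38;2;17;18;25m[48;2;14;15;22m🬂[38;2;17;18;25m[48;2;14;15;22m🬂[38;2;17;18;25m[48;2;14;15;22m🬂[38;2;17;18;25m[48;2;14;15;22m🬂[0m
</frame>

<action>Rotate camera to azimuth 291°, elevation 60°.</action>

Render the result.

<frame>
[38;2;42;41;49m[48;2;38;38;46m🬂[38;2;42;41;49m[48;2;38;38;46m🬂[38;2;42;41;49m[48;2;38;38;46m🬂[38;2;42;41;49m[48;2;38;38;46m🬂[38;2;42;41;49m[48;2;38;38;46m🬂[38;2;42;41;49m[48;2;38;38;46m🬂[38;2;42;41;49m[48;2;38;38;46m🬂[38;2;42;41;49m[48;2;38;38;46m🬂[38;2;42;41;49m[48;2;38;38;46m🬂[38;2;42;41;49m[48;2;38;38;46m🬂[0m
[38;2;34;34;42m[48;2;31;31;39m🬎[38;2;34;34;42m[48;2;31;31;39m🬎[38;2;34;34;42m[48;2;31;31;39m🬎[38;2;34;34;42m[48;2;31;31;39m🬎[38;2;34;34;42m[48;2;46;108;46m🬆[38;2;35;35;43m[48;2;46;108;46m🬂[38;2;47;109;47m[48;2;33;33;41m🬏[38;2;34;34;42m[48;2;31;31;39m🬎[38;2;34;34;42m[48;2;31;31;39m🬎[38;2;34;34;42m[48;2;31;31;39m🬎[0m
[38;2;28;28;36m[48;2;25;26;33m🬎[38;2;28;28;36m[48;2;25;26;33m🬎[38;2;28;28;36m[48;2;25;26;33m🬎[38;2;28;28;36m[48;2;25;26;33m🬎[38;2;46;108;46m[48;2;9;23;9m🬎[38;2;46;108;46m[48;2;9;23;9m🬝[38;2;50;112;50m[48;2;23;27;29m🬄[38;2;28;28;36m[48;2;25;26;33m🬎[38;2;28;28;36m[48;2;25;26;33m🬎[38;2;28;28;36m[48;2;25;26;33m🬎[0m
[38;2;22;23;30m[48;2;19;20;27m🬎[38;2;22;23;30m[48;2;19;20;27m🬎[38;2;22;23;30m[48;2;19;20;27m🬎[38;2;22;23;30m[48;2;19;20;27m🬎[38;2;20;21;28m[48;2;9;23;9m🬲[38;2;9;23;9m[48;2;19;20;27m🬎[38;2;22;23;30m[48;2;19;20;27m🬎[38;2;22;23;30m[48;2;19;20;27m🬎[38;2;22;23;30m[48;2;19;20;27m🬎[38;2;22;23;30m[48;2;19;20;27m🬎[0m
[38;2;17;18;25m[48;2;14;15;22m🬂[38;2;17;18;25m[48;2;14;15;22m🬂[38;2;17;18;25m[48;2;14;15;22m🬂[38;2;17;18;25m[48;2;14;15;22m🬂[38;2;17;18;25m[48;2;14;15;22m🬂[38;2;17;18;25m[48;2;14;15;22m🬂[38;2;17;18;25m[48;2;14;15;22m🬂[38;2;17;18;25m[48;2;14;15;22m🬂[38;2;17;18;25m[48;2;14;15;22m🬂[38;2;17;18;25m[48;2;14;15;22m🬂[0m
</frame>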